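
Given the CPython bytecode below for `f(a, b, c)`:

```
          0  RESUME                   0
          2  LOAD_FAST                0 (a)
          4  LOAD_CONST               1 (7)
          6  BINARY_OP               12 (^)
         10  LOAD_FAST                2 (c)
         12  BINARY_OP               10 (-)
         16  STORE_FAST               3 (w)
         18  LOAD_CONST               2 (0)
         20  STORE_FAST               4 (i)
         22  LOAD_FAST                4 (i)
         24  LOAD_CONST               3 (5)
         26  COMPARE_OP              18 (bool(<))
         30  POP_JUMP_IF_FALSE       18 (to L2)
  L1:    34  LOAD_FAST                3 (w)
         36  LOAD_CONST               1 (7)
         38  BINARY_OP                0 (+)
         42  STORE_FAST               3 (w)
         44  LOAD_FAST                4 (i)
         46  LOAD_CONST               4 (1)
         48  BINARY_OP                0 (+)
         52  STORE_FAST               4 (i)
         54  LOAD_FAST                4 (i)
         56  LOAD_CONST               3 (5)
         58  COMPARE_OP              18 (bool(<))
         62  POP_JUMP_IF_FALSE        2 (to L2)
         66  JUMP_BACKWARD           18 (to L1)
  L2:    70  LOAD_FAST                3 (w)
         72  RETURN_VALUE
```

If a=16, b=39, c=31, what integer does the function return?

LOAD_FAST a → push 16
LOAD_CONST → push 7
BINARY_OP ^ → 16 ^ 7 = 23
LOAD_FAST c → push 31
BINARY_OP - → 23 - 31 = -8
STORE_FAST w → w=-8
LOAD_CONST → push 0
STORE_FAST i → i=0
LOAD_FAST i → push 0
LOAD_CONST → push 5
COMPARE_OP bool(<) → 0 vs 5 = True
POP_JUMP_IF_FALSE → pop True; no jump
LOAD_FAST w → push -8
LOAD_CONST → push 7
BINARY_OP + → -8 + 7 = -1
STORE_FAST w → w=-1
LOAD_FAST i → push 0
LOAD_CONST → push 1
BINARY_OP + → 0 + 1 = 1
STORE_FAST i → i=1
LOAD_FAST i → push 1
LOAD_CONST → push 5
COMPARE_OP bool(<) → 1 vs 5 = True
POP_JUMP_IF_FALSE → pop True; no jump
LOAD_FAST w → push -1
LOAD_CONST → push 7
BINARY_OP + → -1 + 7 = 6
STORE_FAST w → w=6
LOAD_FAST i → push 1
LOAD_CONST → push 1
BINARY_OP + → 1 + 1 = 2
STORE_FAST i → i=2
LOAD_FAST i → push 2
LOAD_CONST → push 5
COMPARE_OP bool(<) → 2 vs 5 = True
POP_JUMP_IF_FALSE → pop True; no jump
LOAD_FAST w → push 6
LOAD_CONST → push 7
BINARY_OP + → 6 + 7 = 13
STORE_FAST w → w=13
LOAD_FAST i → push 2
LOAD_CONST → push 1
BINARY_OP + → 2 + 1 = 3
STORE_FAST i → i=3
LOAD_FAST i → push 3
LOAD_CONST → push 5
COMPARE_OP bool(<) → 3 vs 5 = True
POP_JUMP_IF_FALSE → pop True; no jump
LOAD_FAST w → push 13
LOAD_CONST → push 7
BINARY_OP + → 13 + 7 = 20
STORE_FAST w → w=20
LOAD_FAST i → push 3
LOAD_CONST → push 1
BINARY_OP + → 3 + 1 = 4
STORE_FAST i → i=4
LOAD_FAST i → push 4
LOAD_CONST → push 5
COMPARE_OP bool(<) → 4 vs 5 = True
POP_JUMP_IF_FALSE → pop True; no jump
LOAD_FAST w → push 20
LOAD_CONST → push 7
BINARY_OP + → 20 + 7 = 27
STORE_FAST w → w=27
LOAD_FAST i → push 4
LOAD_CONST → push 1
BINARY_OP + → 4 + 1 = 5
STORE_FAST i → i=5
LOAD_FAST i → push 5
LOAD_CONST → push 5
COMPARE_OP bool(<) → 5 vs 5 = False
POP_JUMP_IF_FALSE → pop False; jump
LOAD_FAST w → push 27
RETURN_VALUE → return 27.

27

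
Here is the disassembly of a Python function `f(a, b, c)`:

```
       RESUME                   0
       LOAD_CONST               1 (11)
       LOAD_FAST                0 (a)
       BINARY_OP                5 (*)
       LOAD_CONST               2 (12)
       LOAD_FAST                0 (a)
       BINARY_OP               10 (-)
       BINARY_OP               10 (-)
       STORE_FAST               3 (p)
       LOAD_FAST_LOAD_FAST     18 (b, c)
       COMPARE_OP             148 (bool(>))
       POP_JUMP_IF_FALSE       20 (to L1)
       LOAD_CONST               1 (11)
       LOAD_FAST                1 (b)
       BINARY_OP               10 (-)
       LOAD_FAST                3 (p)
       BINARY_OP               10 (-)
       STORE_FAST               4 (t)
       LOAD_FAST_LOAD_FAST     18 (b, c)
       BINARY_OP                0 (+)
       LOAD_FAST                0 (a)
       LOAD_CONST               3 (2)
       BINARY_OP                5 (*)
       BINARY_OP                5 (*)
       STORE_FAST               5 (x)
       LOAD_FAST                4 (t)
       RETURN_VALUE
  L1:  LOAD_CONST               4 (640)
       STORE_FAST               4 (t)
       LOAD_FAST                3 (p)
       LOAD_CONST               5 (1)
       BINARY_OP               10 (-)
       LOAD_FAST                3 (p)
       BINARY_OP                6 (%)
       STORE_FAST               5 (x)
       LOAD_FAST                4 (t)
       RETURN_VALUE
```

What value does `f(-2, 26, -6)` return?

LOAD_CONST → push 11. Stack: [11]
LOAD_FAST a → push -2. Stack: [11, -2]
BINARY_OP * → 11 * -2 = -22. Stack: [-22]
LOAD_CONST → push 12. Stack: [-22, 12]
LOAD_FAST a → push -2. Stack: [-22, 12, -2]
BINARY_OP - → 12 - -2 = 14. Stack: [-22, 14]
BINARY_OP - → -22 - 14 = -36. Stack: [-36]
STORE_FAST p → p=-36. Stack: []
LOAD_FAST_LOAD_FAST b,c → push 26,-6. Stack: [26, -6]
COMPARE_OP bool(>) → 26 vs -6 = True. Stack: [True]
POP_JUMP_IF_FALSE → pop True; no jump. Stack: []
LOAD_CONST → push 11. Stack: [11]
LOAD_FAST b → push 26. Stack: [11, 26]
BINARY_OP - → 11 - 26 = -15. Stack: [-15]
LOAD_FAST p → push -36. Stack: [-15, -36]
BINARY_OP - → -15 - -36 = 21. Stack: [21]
STORE_FAST t → t=21. Stack: []
LOAD_FAST_LOAD_FAST b,c → push 26,-6. Stack: [26, -6]
BINARY_OP + → 26 + -6 = 20. Stack: [20]
LOAD_FAST a → push -2. Stack: [20, -2]
LOAD_CONST → push 2. Stack: [20, -2, 2]
BINARY_OP * → -2 * 2 = -4. Stack: [20, -4]
BINARY_OP * → 20 * -4 = -80. Stack: [-80]
STORE_FAST x → x=-80. Stack: []
LOAD_FAST t → push 21. Stack: [21]
RETURN_VALUE → return 21.

21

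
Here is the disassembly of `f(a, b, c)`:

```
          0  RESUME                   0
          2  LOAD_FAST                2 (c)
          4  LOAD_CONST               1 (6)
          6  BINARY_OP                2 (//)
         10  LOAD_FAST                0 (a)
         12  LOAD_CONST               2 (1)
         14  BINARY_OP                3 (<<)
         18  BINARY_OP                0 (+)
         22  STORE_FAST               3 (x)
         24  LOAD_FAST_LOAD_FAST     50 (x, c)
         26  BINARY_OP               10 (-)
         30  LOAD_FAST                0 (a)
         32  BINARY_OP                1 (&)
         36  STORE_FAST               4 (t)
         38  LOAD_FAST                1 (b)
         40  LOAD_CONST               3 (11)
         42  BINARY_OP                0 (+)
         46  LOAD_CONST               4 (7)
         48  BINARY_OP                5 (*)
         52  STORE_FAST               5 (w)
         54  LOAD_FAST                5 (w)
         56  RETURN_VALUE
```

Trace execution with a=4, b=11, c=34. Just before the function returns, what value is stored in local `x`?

LOAD_FAST c → push 34. Stack: [34]
LOAD_CONST → push 6. Stack: [34, 6]
BINARY_OP // → 34 // 6 = 5. Stack: [5]
LOAD_FAST a → push 4. Stack: [5, 4]
LOAD_CONST → push 1. Stack: [5, 4, 1]
BINARY_OP << → 4 << 1 = 8. Stack: [5, 8]
BINARY_OP + → 5 + 8 = 13. Stack: [13]
STORE_FAST x → x=13. Stack: []
LOAD_FAST_LOAD_FAST x,c → push 13,34. Stack: [13, 34]
BINARY_OP - → 13 - 34 = -21. Stack: [-21]
LOAD_FAST a → push 4. Stack: [-21, 4]
BINARY_OP & → -21 & 4 = 0. Stack: [0]
STORE_FAST t → t=0. Stack: []
LOAD_FAST b → push 11. Stack: [11]
LOAD_CONST → push 11. Stack: [11, 11]
BINARY_OP + → 11 + 11 = 22. Stack: [22]
LOAD_CONST → push 7. Stack: [22, 7]
BINARY_OP * → 22 * 7 = 154. Stack: [154]
STORE_FAST w → w=154. Stack: []
LOAD_FAST w → push 154. Stack: [154]
RETURN_VALUE → return 154.

13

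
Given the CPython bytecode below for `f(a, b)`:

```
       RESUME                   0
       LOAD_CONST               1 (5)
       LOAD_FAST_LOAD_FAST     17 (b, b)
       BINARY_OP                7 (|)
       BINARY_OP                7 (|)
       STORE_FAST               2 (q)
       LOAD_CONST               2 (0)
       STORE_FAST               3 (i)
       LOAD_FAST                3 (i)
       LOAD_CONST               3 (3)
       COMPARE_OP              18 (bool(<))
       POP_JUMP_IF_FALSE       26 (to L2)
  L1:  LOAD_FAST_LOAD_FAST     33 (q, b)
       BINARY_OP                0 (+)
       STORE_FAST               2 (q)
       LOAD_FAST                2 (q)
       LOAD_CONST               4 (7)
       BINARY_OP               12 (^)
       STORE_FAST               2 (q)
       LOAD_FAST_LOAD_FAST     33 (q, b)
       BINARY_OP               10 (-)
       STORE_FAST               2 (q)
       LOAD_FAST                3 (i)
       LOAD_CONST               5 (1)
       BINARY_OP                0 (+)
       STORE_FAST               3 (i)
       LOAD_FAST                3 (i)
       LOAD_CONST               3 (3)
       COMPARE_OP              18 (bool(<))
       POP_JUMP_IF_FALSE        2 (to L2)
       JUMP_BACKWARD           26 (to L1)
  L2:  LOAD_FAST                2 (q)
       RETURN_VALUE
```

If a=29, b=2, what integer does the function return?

12

LOAD_CONST → push 5
LOAD_FAST_LOAD_FAST b,b → push 2,2
BINARY_OP | → 2 | 2 = 2
BINARY_OP | → 5 | 2 = 7
STORE_FAST q → q=7
LOAD_CONST → push 0
STORE_FAST i → i=0
LOAD_FAST i → push 0
LOAD_CONST → push 3
COMPARE_OP bool(<) → 0 vs 3 = True
POP_JUMP_IF_FALSE → pop True; no jump
LOAD_FAST_LOAD_FAST q,b → push 7,2
BINARY_OP + → 7 + 2 = 9
STORE_FAST q → q=9
LOAD_FAST q → push 9
LOAD_CONST → push 7
BINARY_OP ^ → 9 ^ 7 = 14
STORE_FAST q → q=14
LOAD_FAST_LOAD_FAST q,b → push 14,2
BINARY_OP - → 14 - 2 = 12
STORE_FAST q → q=12
LOAD_FAST i → push 0
LOAD_CONST → push 1
BINARY_OP + → 0 + 1 = 1
STORE_FAST i → i=1
LOAD_FAST i → push 1
LOAD_CONST → push 3
COMPARE_OP bool(<) → 1 vs 3 = True
POP_JUMP_IF_FALSE → pop True; no jump
LOAD_FAST_LOAD_FAST q,b → push 12,2
BINARY_OP + → 12 + 2 = 14
STORE_FAST q → q=14
LOAD_FAST q → push 14
LOAD_CONST → push 7
BINARY_OP ^ → 14 ^ 7 = 9
STORE_FAST q → q=9
LOAD_FAST_LOAD_FAST q,b → push 9,2
BINARY_OP - → 9 - 2 = 7
STORE_FAST q → q=7
LOAD_FAST i → push 1
LOAD_CONST → push 1
BINARY_OP + → 1 + 1 = 2
STORE_FAST i → i=2
LOAD_FAST i → push 2
LOAD_CONST → push 3
COMPARE_OP bool(<) → 2 vs 3 = True
POP_JUMP_IF_FALSE → pop True; no jump
LOAD_FAST_LOAD_FAST q,b → push 7,2
BINARY_OP + → 7 + 2 = 9
STORE_FAST q → q=9
LOAD_FAST q → push 9
LOAD_CONST → push 7
BINARY_OP ^ → 9 ^ 7 = 14
STORE_FAST q → q=14
LOAD_FAST_LOAD_FAST q,b → push 14,2
BINARY_OP - → 14 - 2 = 12
STORE_FAST q → q=12
LOAD_FAST i → push 2
LOAD_CONST → push 1
BINARY_OP + → 2 + 1 = 3
STORE_FAST i → i=3
LOAD_FAST i → push 3
LOAD_CONST → push 3
COMPARE_OP bool(<) → 3 vs 3 = False
POP_JUMP_IF_FALSE → pop False; jump
LOAD_FAST q → push 12
RETURN_VALUE → return 12.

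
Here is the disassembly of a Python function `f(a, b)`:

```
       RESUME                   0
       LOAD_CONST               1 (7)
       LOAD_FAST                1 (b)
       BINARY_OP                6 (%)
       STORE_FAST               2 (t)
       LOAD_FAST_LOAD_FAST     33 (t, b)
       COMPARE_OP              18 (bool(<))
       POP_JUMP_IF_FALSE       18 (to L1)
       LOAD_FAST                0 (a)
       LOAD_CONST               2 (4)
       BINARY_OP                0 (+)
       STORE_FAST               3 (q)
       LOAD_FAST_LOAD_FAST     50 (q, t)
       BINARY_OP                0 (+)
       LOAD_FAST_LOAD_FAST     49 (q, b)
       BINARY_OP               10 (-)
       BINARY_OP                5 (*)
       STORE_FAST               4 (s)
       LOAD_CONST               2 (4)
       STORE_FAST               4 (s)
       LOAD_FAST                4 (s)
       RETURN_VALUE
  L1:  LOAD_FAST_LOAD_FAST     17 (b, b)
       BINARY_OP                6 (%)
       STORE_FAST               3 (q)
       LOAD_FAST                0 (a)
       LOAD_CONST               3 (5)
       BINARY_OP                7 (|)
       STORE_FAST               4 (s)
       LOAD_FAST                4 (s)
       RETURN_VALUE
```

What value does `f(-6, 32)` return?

4

LOAD_CONST → push 7. Stack: [7]
LOAD_FAST b → push 32. Stack: [7, 32]
BINARY_OP % → 7 % 32 = 7. Stack: [7]
STORE_FAST t → t=7. Stack: []
LOAD_FAST_LOAD_FAST t,b → push 7,32. Stack: [7, 32]
COMPARE_OP bool(<) → 7 vs 32 = True. Stack: [True]
POP_JUMP_IF_FALSE → pop True; no jump. Stack: []
LOAD_FAST a → push -6. Stack: [-6]
LOAD_CONST → push 4. Stack: [-6, 4]
BINARY_OP + → -6 + 4 = -2. Stack: [-2]
STORE_FAST q → q=-2. Stack: []
LOAD_FAST_LOAD_FAST q,t → push -2,7. Stack: [-2, 7]
BINARY_OP + → -2 + 7 = 5. Stack: [5]
LOAD_FAST_LOAD_FAST q,b → push -2,32. Stack: [5, -2, 32]
BINARY_OP - → -2 - 32 = -34. Stack: [5, -34]
BINARY_OP * → 5 * -34 = -170. Stack: [-170]
STORE_FAST s → s=-170. Stack: []
LOAD_CONST → push 4. Stack: [4]
STORE_FAST s → s=4. Stack: []
LOAD_FAST s → push 4. Stack: [4]
RETURN_VALUE → return 4.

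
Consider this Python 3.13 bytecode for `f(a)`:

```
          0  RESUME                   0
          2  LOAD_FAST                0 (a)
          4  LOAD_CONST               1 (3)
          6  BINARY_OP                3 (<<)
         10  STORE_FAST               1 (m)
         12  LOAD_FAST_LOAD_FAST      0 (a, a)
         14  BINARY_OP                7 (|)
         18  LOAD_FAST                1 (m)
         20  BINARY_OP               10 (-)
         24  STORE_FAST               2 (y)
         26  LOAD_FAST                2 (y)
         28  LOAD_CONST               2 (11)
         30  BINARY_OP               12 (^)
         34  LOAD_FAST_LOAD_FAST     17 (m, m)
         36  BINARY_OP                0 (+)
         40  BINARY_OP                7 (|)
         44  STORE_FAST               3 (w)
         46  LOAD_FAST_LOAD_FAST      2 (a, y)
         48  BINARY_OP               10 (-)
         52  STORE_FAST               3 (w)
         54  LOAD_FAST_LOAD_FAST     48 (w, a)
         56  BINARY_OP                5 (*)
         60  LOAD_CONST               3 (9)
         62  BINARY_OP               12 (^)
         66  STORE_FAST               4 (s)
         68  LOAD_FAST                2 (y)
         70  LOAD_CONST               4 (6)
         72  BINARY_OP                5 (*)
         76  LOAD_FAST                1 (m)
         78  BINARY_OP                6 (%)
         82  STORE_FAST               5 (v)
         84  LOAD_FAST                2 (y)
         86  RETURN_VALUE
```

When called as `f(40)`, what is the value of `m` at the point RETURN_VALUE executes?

LOAD_FAST a → push 40. Stack: [40]
LOAD_CONST → push 3. Stack: [40, 3]
BINARY_OP << → 40 << 3 = 320. Stack: [320]
STORE_FAST m → m=320. Stack: []
LOAD_FAST_LOAD_FAST a,a → push 40,40. Stack: [40, 40]
BINARY_OP | → 40 | 40 = 40. Stack: [40]
LOAD_FAST m → push 320. Stack: [40, 320]
BINARY_OP - → 40 - 320 = -280. Stack: [-280]
STORE_FAST y → y=-280. Stack: []
LOAD_FAST y → push -280. Stack: [-280]
LOAD_CONST → push 11. Stack: [-280, 11]
BINARY_OP ^ → -280 ^ 11 = -285. Stack: [-285]
LOAD_FAST_LOAD_FAST m,m → push 320,320. Stack: [-285, 320, 320]
BINARY_OP + → 320 + 320 = 640. Stack: [-285, 640]
BINARY_OP | → -285 | 640 = -285. Stack: [-285]
STORE_FAST w → w=-285. Stack: []
LOAD_FAST_LOAD_FAST a,y → push 40,-280. Stack: [40, -280]
BINARY_OP - → 40 - -280 = 320. Stack: [320]
STORE_FAST w → w=320. Stack: []
LOAD_FAST_LOAD_FAST w,a → push 320,40. Stack: [320, 40]
BINARY_OP * → 320 * 40 = 12800. Stack: [12800]
LOAD_CONST → push 9. Stack: [12800, 9]
BINARY_OP ^ → 12800 ^ 9 = 12809. Stack: [12809]
STORE_FAST s → s=12809. Stack: []
LOAD_FAST y → push -280. Stack: [-280]
LOAD_CONST → push 6. Stack: [-280, 6]
BINARY_OP * → -280 * 6 = -1680. Stack: [-1680]
LOAD_FAST m → push 320. Stack: [-1680, 320]
BINARY_OP % → -1680 % 320 = 240. Stack: [240]
STORE_FAST v → v=240. Stack: []
LOAD_FAST y → push -280. Stack: [-280]
RETURN_VALUE → return -280.

320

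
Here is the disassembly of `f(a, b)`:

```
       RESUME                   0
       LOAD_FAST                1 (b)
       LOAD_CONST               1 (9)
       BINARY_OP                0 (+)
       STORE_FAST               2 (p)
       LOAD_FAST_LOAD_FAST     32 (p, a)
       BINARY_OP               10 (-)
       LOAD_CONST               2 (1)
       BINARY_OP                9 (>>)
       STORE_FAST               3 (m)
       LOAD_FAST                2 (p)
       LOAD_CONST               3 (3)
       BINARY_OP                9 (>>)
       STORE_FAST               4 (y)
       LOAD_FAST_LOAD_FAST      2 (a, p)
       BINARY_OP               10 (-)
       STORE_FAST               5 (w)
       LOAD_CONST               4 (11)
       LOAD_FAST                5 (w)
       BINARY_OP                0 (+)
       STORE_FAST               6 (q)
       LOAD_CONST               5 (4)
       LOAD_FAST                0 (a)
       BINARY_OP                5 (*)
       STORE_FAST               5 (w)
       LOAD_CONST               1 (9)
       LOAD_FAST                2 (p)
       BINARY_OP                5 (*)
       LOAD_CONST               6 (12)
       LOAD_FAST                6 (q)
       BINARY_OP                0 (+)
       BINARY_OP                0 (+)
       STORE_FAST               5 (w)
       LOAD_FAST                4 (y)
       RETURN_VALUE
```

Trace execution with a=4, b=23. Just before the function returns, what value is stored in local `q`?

LOAD_FAST b → push 23. Stack: [23]
LOAD_CONST → push 9. Stack: [23, 9]
BINARY_OP + → 23 + 9 = 32. Stack: [32]
STORE_FAST p → p=32. Stack: []
LOAD_FAST_LOAD_FAST p,a → push 32,4. Stack: [32, 4]
BINARY_OP - → 32 - 4 = 28. Stack: [28]
LOAD_CONST → push 1. Stack: [28, 1]
BINARY_OP >> → 28 >> 1 = 14. Stack: [14]
STORE_FAST m → m=14. Stack: []
LOAD_FAST p → push 32. Stack: [32]
LOAD_CONST → push 3. Stack: [32, 3]
BINARY_OP >> → 32 >> 3 = 4. Stack: [4]
STORE_FAST y → y=4. Stack: []
LOAD_FAST_LOAD_FAST a,p → push 4,32. Stack: [4, 32]
BINARY_OP - → 4 - 32 = -28. Stack: [-28]
STORE_FAST w → w=-28. Stack: []
LOAD_CONST → push 11. Stack: [11]
LOAD_FAST w → push -28. Stack: [11, -28]
BINARY_OP + → 11 + -28 = -17. Stack: [-17]
STORE_FAST q → q=-17. Stack: []
LOAD_CONST → push 4. Stack: [4]
LOAD_FAST a → push 4. Stack: [4, 4]
BINARY_OP * → 4 * 4 = 16. Stack: [16]
STORE_FAST w → w=16. Stack: []
LOAD_CONST → push 9. Stack: [9]
LOAD_FAST p → push 32. Stack: [9, 32]
BINARY_OP * → 9 * 32 = 288. Stack: [288]
LOAD_CONST → push 12. Stack: [288, 12]
LOAD_FAST q → push -17. Stack: [288, 12, -17]
BINARY_OP + → 12 + -17 = -5. Stack: [288, -5]
BINARY_OP + → 288 + -5 = 283. Stack: [283]
STORE_FAST w → w=283. Stack: []
LOAD_FAST y → push 4. Stack: [4]
RETURN_VALUE → return 4.

-17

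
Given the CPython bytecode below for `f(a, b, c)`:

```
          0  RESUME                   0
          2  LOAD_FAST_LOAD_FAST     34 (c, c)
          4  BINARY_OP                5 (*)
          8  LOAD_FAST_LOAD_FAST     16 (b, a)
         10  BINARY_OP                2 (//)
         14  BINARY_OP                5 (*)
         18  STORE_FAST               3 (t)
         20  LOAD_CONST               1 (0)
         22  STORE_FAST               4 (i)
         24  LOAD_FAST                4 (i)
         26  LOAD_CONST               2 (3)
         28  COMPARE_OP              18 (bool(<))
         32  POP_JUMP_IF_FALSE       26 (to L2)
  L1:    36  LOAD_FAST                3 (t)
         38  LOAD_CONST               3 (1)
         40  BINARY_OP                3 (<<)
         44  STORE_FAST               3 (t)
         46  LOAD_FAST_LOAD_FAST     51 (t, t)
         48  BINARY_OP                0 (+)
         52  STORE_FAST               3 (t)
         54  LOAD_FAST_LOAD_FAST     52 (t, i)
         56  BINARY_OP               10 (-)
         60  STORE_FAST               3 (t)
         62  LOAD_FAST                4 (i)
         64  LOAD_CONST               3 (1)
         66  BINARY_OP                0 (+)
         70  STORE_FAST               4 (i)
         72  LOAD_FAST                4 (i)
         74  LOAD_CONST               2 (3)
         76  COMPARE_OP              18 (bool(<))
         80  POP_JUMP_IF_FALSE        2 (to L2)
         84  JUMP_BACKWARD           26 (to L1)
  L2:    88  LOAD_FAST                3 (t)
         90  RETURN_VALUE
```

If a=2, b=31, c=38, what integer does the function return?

LOAD_FAST_LOAD_FAST c,c → push 38,38
BINARY_OP * → 38 * 38 = 1444
LOAD_FAST_LOAD_FAST b,a → push 31,2
BINARY_OP // → 31 // 2 = 15
BINARY_OP * → 1444 * 15 = 21660
STORE_FAST t → t=21660
LOAD_CONST → push 0
STORE_FAST i → i=0
LOAD_FAST i → push 0
LOAD_CONST → push 3
COMPARE_OP bool(<) → 0 vs 3 = True
POP_JUMP_IF_FALSE → pop True; no jump
LOAD_FAST t → push 21660
LOAD_CONST → push 1
BINARY_OP << → 21660 << 1 = 43320
STORE_FAST t → t=43320
LOAD_FAST_LOAD_FAST t,t → push 43320,43320
BINARY_OP + → 43320 + 43320 = 86640
STORE_FAST t → t=86640
LOAD_FAST_LOAD_FAST t,i → push 86640,0
BINARY_OP - → 86640 - 0 = 86640
STORE_FAST t → t=86640
LOAD_FAST i → push 0
LOAD_CONST → push 1
BINARY_OP + → 0 + 1 = 1
STORE_FAST i → i=1
LOAD_FAST i → push 1
LOAD_CONST → push 3
COMPARE_OP bool(<) → 1 vs 3 = True
POP_JUMP_IF_FALSE → pop True; no jump
LOAD_FAST t → push 86640
LOAD_CONST → push 1
BINARY_OP << → 86640 << 1 = 173280
STORE_FAST t → t=173280
LOAD_FAST_LOAD_FAST t,t → push 173280,173280
BINARY_OP + → 173280 + 173280 = 346560
STORE_FAST t → t=346560
LOAD_FAST_LOAD_FAST t,i → push 346560,1
BINARY_OP - → 346560 - 1 = 346559
STORE_FAST t → t=346559
LOAD_FAST i → push 1
LOAD_CONST → push 1
BINARY_OP + → 1 + 1 = 2
STORE_FAST i → i=2
LOAD_FAST i → push 2
LOAD_CONST → push 3
COMPARE_OP bool(<) → 2 vs 3 = True
POP_JUMP_IF_FALSE → pop True; no jump
LOAD_FAST t → push 346559
LOAD_CONST → push 1
BINARY_OP << → 346559 << 1 = 693118
STORE_FAST t → t=693118
LOAD_FAST_LOAD_FAST t,t → push 693118,693118
BINARY_OP + → 693118 + 693118 = 1386236
STORE_FAST t → t=1386236
LOAD_FAST_LOAD_FAST t,i → push 1386236,2
BINARY_OP - → 1386236 - 2 = 1386234
STORE_FAST t → t=1386234
LOAD_FAST i → push 2
LOAD_CONST → push 1
BINARY_OP + → 2 + 1 = 3
STORE_FAST i → i=3
LOAD_FAST i → push 3
LOAD_CONST → push 3
COMPARE_OP bool(<) → 3 vs 3 = False
POP_JUMP_IF_FALSE → pop False; jump
LOAD_FAST t → push 1386234
RETURN_VALUE → return 1386234.

1386234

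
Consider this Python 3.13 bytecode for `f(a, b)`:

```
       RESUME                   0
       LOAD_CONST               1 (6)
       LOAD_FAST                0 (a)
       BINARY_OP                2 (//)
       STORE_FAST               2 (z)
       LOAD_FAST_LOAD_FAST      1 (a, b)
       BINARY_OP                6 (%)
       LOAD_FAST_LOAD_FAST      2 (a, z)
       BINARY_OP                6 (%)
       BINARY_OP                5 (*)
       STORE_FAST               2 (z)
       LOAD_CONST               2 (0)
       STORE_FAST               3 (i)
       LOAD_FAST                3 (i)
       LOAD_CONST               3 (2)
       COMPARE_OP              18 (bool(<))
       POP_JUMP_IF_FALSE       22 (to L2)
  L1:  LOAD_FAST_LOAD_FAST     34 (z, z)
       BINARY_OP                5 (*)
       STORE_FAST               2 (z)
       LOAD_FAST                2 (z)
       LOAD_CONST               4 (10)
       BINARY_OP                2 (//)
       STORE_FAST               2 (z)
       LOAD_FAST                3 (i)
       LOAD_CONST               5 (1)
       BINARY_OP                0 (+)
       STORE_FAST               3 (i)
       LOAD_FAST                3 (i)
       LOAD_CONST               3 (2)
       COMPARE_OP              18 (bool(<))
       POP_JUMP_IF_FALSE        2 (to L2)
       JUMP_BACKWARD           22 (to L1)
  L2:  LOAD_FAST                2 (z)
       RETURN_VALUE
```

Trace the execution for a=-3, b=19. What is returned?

LOAD_CONST → push 6. Stack: [6]
LOAD_FAST a → push -3. Stack: [6, -3]
BINARY_OP // → 6 // -3 = -2. Stack: [-2]
STORE_FAST z → z=-2. Stack: []
LOAD_FAST_LOAD_FAST a,b → push -3,19. Stack: [-3, 19]
BINARY_OP % → -3 % 19 = 16. Stack: [16]
LOAD_FAST_LOAD_FAST a,z → push -3,-2. Stack: [16, -3, -2]
BINARY_OP % → -3 % -2 = -1. Stack: [16, -1]
BINARY_OP * → 16 * -1 = -16. Stack: [-16]
STORE_FAST z → z=-16. Stack: []
LOAD_CONST → push 0. Stack: [0]
STORE_FAST i → i=0. Stack: []
LOAD_FAST i → push 0. Stack: [0]
LOAD_CONST → push 2. Stack: [0, 2]
COMPARE_OP bool(<) → 0 vs 2 = True. Stack: [True]
POP_JUMP_IF_FALSE → pop True; no jump. Stack: []
LOAD_FAST_LOAD_FAST z,z → push -16,-16. Stack: [-16, -16]
BINARY_OP * → -16 * -16 = 256. Stack: [256]
STORE_FAST z → z=256. Stack: []
LOAD_FAST z → push 256. Stack: [256]
LOAD_CONST → push 10. Stack: [256, 10]
BINARY_OP // → 256 // 10 = 25. Stack: [25]
STORE_FAST z → z=25. Stack: []
LOAD_FAST i → push 0. Stack: [0]
LOAD_CONST → push 1. Stack: [0, 1]
BINARY_OP + → 0 + 1 = 1. Stack: [1]
STORE_FAST i → i=1. Stack: []
LOAD_FAST i → push 1. Stack: [1]
LOAD_CONST → push 2. Stack: [1, 2]
COMPARE_OP bool(<) → 1 vs 2 = True. Stack: [True]
POP_JUMP_IF_FALSE → pop True; no jump. Stack: []
LOAD_FAST_LOAD_FAST z,z → push 25,25. Stack: [25, 25]
BINARY_OP * → 25 * 25 = 625. Stack: [625]
STORE_FAST z → z=625. Stack: []
LOAD_FAST z → push 625. Stack: [625]
LOAD_CONST → push 10. Stack: [625, 10]
BINARY_OP // → 625 // 10 = 62. Stack: [62]
STORE_FAST z → z=62. Stack: []
LOAD_FAST i → push 1. Stack: [1]
LOAD_CONST → push 1. Stack: [1, 1]
BINARY_OP + → 1 + 1 = 2. Stack: [2]
STORE_FAST i → i=2. Stack: []
LOAD_FAST i → push 2. Stack: [2]
LOAD_CONST → push 2. Stack: [2, 2]
COMPARE_OP bool(<) → 2 vs 2 = False. Stack: [False]
POP_JUMP_IF_FALSE → pop False; jump. Stack: []
LOAD_FAST z → push 62. Stack: [62]
RETURN_VALUE → return 62.

62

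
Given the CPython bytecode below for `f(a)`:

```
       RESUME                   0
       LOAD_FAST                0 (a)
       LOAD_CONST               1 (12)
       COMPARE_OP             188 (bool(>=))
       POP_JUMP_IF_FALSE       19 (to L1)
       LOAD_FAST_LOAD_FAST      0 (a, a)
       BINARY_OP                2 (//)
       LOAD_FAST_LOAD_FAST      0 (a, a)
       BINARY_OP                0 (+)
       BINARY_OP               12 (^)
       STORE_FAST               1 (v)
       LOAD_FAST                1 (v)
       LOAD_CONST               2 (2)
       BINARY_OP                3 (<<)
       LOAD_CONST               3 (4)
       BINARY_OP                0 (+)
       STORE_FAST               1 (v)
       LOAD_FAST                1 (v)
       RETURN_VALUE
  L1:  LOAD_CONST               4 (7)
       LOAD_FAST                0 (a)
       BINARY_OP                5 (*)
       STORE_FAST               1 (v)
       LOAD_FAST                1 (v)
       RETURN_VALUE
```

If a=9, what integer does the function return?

LOAD_FAST a → push 9. Stack: [9]
LOAD_CONST → push 12. Stack: [9, 12]
COMPARE_OP bool(>=) → 9 vs 12 = False. Stack: [False]
POP_JUMP_IF_FALSE → pop False; jump. Stack: []
LOAD_CONST → push 7. Stack: [7]
LOAD_FAST a → push 9. Stack: [7, 9]
BINARY_OP * → 7 * 9 = 63. Stack: [63]
STORE_FAST v → v=63. Stack: []
LOAD_FAST v → push 63. Stack: [63]
RETURN_VALUE → return 63.

63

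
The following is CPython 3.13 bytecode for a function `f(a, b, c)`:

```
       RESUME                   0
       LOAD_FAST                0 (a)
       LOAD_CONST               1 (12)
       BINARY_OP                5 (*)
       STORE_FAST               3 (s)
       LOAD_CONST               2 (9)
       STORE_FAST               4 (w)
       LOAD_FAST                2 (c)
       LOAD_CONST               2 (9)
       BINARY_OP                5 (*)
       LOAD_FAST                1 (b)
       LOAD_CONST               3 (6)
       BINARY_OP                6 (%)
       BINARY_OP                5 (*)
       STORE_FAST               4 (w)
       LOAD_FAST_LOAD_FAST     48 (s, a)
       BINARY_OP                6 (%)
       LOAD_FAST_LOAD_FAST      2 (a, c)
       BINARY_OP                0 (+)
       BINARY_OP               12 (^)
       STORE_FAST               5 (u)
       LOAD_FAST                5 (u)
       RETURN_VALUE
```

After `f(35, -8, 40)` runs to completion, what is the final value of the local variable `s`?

LOAD_FAST a → push 35. Stack: [35]
LOAD_CONST → push 12. Stack: [35, 12]
BINARY_OP * → 35 * 12 = 420. Stack: [420]
STORE_FAST s → s=420. Stack: []
LOAD_CONST → push 9. Stack: [9]
STORE_FAST w → w=9. Stack: []
LOAD_FAST c → push 40. Stack: [40]
LOAD_CONST → push 9. Stack: [40, 9]
BINARY_OP * → 40 * 9 = 360. Stack: [360]
LOAD_FAST b → push -8. Stack: [360, -8]
LOAD_CONST → push 6. Stack: [360, -8, 6]
BINARY_OP % → -8 % 6 = 4. Stack: [360, 4]
BINARY_OP * → 360 * 4 = 1440. Stack: [1440]
STORE_FAST w → w=1440. Stack: []
LOAD_FAST_LOAD_FAST s,a → push 420,35. Stack: [420, 35]
BINARY_OP % → 420 % 35 = 0. Stack: [0]
LOAD_FAST_LOAD_FAST a,c → push 35,40. Stack: [0, 35, 40]
BINARY_OP + → 35 + 40 = 75. Stack: [0, 75]
BINARY_OP ^ → 0 ^ 75 = 75. Stack: [75]
STORE_FAST u → u=75. Stack: []
LOAD_FAST u → push 75. Stack: [75]
RETURN_VALUE → return 75.

420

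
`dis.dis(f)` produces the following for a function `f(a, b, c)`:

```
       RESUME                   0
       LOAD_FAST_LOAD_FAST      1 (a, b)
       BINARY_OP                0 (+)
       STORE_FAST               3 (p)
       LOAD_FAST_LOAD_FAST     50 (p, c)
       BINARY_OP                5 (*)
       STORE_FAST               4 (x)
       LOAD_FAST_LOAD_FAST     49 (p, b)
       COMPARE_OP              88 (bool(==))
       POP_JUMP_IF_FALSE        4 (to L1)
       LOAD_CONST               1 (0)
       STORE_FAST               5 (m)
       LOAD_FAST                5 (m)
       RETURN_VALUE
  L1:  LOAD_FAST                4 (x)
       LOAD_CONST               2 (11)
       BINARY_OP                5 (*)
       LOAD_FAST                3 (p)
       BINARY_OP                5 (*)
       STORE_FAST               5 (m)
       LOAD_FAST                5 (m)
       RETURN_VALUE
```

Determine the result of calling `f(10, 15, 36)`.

247500

LOAD_FAST_LOAD_FAST a,b → push 10,15. Stack: [10, 15]
BINARY_OP + → 10 + 15 = 25. Stack: [25]
STORE_FAST p → p=25. Stack: []
LOAD_FAST_LOAD_FAST p,c → push 25,36. Stack: [25, 36]
BINARY_OP * → 25 * 36 = 900. Stack: [900]
STORE_FAST x → x=900. Stack: []
LOAD_FAST_LOAD_FAST p,b → push 25,15. Stack: [25, 15]
COMPARE_OP bool(==) → 25 vs 15 = False. Stack: [False]
POP_JUMP_IF_FALSE → pop False; jump. Stack: []
LOAD_FAST x → push 900. Stack: [900]
LOAD_CONST → push 11. Stack: [900, 11]
BINARY_OP * → 900 * 11 = 9900. Stack: [9900]
LOAD_FAST p → push 25. Stack: [9900, 25]
BINARY_OP * → 9900 * 25 = 247500. Stack: [247500]
STORE_FAST m → m=247500. Stack: []
LOAD_FAST m → push 247500. Stack: [247500]
RETURN_VALUE → return 247500.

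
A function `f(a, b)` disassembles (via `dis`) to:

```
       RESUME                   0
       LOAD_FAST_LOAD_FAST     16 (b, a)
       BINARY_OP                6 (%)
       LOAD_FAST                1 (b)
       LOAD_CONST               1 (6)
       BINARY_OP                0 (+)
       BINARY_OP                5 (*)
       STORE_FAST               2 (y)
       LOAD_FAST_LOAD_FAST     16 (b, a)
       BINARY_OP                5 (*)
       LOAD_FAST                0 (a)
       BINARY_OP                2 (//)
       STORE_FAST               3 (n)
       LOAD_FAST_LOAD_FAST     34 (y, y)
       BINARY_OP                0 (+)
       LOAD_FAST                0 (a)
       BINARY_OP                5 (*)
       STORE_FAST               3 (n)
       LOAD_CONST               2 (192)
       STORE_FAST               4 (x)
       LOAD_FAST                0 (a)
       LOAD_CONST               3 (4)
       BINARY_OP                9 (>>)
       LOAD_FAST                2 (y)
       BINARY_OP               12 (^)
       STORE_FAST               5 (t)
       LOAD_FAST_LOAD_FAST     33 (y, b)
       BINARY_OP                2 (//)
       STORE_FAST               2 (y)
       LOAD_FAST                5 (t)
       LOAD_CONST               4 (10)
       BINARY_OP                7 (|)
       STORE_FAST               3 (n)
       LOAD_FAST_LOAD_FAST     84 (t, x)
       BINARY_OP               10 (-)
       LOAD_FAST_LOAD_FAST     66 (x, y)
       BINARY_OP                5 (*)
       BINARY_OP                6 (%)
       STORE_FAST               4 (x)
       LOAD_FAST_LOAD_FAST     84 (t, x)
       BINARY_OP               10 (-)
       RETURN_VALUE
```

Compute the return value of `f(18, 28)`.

192

LOAD_FAST_LOAD_FAST b,a → push 28,18. Stack: [28, 18]
BINARY_OP % → 28 % 18 = 10. Stack: [10]
LOAD_FAST b → push 28. Stack: [10, 28]
LOAD_CONST → push 6. Stack: [10, 28, 6]
BINARY_OP + → 28 + 6 = 34. Stack: [10, 34]
BINARY_OP * → 10 * 34 = 340. Stack: [340]
STORE_FAST y → y=340. Stack: []
LOAD_FAST_LOAD_FAST b,a → push 28,18. Stack: [28, 18]
BINARY_OP * → 28 * 18 = 504. Stack: [504]
LOAD_FAST a → push 18. Stack: [504, 18]
BINARY_OP // → 504 // 18 = 28. Stack: [28]
STORE_FAST n → n=28. Stack: []
LOAD_FAST_LOAD_FAST y,y → push 340,340. Stack: [340, 340]
BINARY_OP + → 340 + 340 = 680. Stack: [680]
LOAD_FAST a → push 18. Stack: [680, 18]
BINARY_OP * → 680 * 18 = 12240. Stack: [12240]
STORE_FAST n → n=12240. Stack: []
LOAD_CONST → push 192. Stack: [192]
STORE_FAST x → x=192. Stack: []
LOAD_FAST a → push 18. Stack: [18]
LOAD_CONST → push 4. Stack: [18, 4]
BINARY_OP >> → 18 >> 4 = 1. Stack: [1]
LOAD_FAST y → push 340. Stack: [1, 340]
BINARY_OP ^ → 1 ^ 340 = 341. Stack: [341]
STORE_FAST t → t=341. Stack: []
LOAD_FAST_LOAD_FAST y,b → push 340,28. Stack: [340, 28]
BINARY_OP // → 340 // 28 = 12. Stack: [12]
STORE_FAST y → y=12. Stack: []
LOAD_FAST t → push 341. Stack: [341]
LOAD_CONST → push 10. Stack: [341, 10]
BINARY_OP | → 341 | 10 = 351. Stack: [351]
STORE_FAST n → n=351. Stack: []
LOAD_FAST_LOAD_FAST t,x → push 341,192. Stack: [341, 192]
BINARY_OP - → 341 - 192 = 149. Stack: [149]
LOAD_FAST_LOAD_FAST x,y → push 192,12. Stack: [149, 192, 12]
BINARY_OP * → 192 * 12 = 2304. Stack: [149, 2304]
BINARY_OP % → 149 % 2304 = 149. Stack: [149]
STORE_FAST x → x=149. Stack: []
LOAD_FAST_LOAD_FAST t,x → push 341,149. Stack: [341, 149]
BINARY_OP - → 341 - 149 = 192. Stack: [192]
RETURN_VALUE → return 192.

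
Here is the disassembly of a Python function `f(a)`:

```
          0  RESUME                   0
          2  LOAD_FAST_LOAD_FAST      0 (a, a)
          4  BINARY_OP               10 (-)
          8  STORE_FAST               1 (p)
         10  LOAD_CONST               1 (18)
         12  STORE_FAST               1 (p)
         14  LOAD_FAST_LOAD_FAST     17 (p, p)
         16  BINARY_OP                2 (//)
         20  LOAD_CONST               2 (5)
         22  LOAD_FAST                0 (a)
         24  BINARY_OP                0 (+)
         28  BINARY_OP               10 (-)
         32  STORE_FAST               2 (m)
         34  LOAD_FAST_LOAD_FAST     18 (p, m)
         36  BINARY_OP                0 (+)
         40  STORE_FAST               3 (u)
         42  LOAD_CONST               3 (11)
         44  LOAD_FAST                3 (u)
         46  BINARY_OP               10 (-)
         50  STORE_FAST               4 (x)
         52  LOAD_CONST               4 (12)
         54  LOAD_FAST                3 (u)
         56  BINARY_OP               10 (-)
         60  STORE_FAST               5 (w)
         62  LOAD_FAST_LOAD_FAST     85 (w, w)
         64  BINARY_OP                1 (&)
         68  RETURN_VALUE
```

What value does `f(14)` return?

12

LOAD_FAST_LOAD_FAST a,a → push 14,14. Stack: [14, 14]
BINARY_OP - → 14 - 14 = 0. Stack: [0]
STORE_FAST p → p=0. Stack: []
LOAD_CONST → push 18. Stack: [18]
STORE_FAST p → p=18. Stack: []
LOAD_FAST_LOAD_FAST p,p → push 18,18. Stack: [18, 18]
BINARY_OP // → 18 // 18 = 1. Stack: [1]
LOAD_CONST → push 5. Stack: [1, 5]
LOAD_FAST a → push 14. Stack: [1, 5, 14]
BINARY_OP + → 5 + 14 = 19. Stack: [1, 19]
BINARY_OP - → 1 - 19 = -18. Stack: [-18]
STORE_FAST m → m=-18. Stack: []
LOAD_FAST_LOAD_FAST p,m → push 18,-18. Stack: [18, -18]
BINARY_OP + → 18 + -18 = 0. Stack: [0]
STORE_FAST u → u=0. Stack: []
LOAD_CONST → push 11. Stack: [11]
LOAD_FAST u → push 0. Stack: [11, 0]
BINARY_OP - → 11 - 0 = 11. Stack: [11]
STORE_FAST x → x=11. Stack: []
LOAD_CONST → push 12. Stack: [12]
LOAD_FAST u → push 0. Stack: [12, 0]
BINARY_OP - → 12 - 0 = 12. Stack: [12]
STORE_FAST w → w=12. Stack: []
LOAD_FAST_LOAD_FAST w,w → push 12,12. Stack: [12, 12]
BINARY_OP & → 12 & 12 = 12. Stack: [12]
RETURN_VALUE → return 12.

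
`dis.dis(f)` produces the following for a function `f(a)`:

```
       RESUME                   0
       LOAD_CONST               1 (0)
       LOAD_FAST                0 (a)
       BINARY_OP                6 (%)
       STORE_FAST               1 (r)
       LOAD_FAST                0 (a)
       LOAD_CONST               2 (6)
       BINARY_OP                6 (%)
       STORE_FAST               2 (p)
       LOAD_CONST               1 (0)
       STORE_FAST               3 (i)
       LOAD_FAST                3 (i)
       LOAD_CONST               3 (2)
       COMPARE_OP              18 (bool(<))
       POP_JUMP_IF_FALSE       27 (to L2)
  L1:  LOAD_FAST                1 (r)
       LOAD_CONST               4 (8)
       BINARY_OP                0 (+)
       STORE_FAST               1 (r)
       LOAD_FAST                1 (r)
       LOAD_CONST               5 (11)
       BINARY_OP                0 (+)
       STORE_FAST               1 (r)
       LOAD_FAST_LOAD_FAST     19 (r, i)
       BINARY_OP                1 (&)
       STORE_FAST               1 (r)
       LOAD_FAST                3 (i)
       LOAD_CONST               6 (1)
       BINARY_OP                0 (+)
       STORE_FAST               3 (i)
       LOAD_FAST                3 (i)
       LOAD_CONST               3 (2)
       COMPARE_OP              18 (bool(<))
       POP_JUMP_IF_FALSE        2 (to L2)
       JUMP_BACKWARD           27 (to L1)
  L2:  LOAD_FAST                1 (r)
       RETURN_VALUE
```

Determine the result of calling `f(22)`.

LOAD_CONST → push 0. Stack: [0]
LOAD_FAST a → push 22. Stack: [0, 22]
BINARY_OP % → 0 % 22 = 0. Stack: [0]
STORE_FAST r → r=0. Stack: []
LOAD_FAST a → push 22. Stack: [22]
LOAD_CONST → push 6. Stack: [22, 6]
BINARY_OP % → 22 % 6 = 4. Stack: [4]
STORE_FAST p → p=4. Stack: []
LOAD_CONST → push 0. Stack: [0]
STORE_FAST i → i=0. Stack: []
LOAD_FAST i → push 0. Stack: [0]
LOAD_CONST → push 2. Stack: [0, 2]
COMPARE_OP bool(<) → 0 vs 2 = True. Stack: [True]
POP_JUMP_IF_FALSE → pop True; no jump. Stack: []
LOAD_FAST r → push 0. Stack: [0]
LOAD_CONST → push 8. Stack: [0, 8]
BINARY_OP + → 0 + 8 = 8. Stack: [8]
STORE_FAST r → r=8. Stack: []
LOAD_FAST r → push 8. Stack: [8]
LOAD_CONST → push 11. Stack: [8, 11]
BINARY_OP + → 8 + 11 = 19. Stack: [19]
STORE_FAST r → r=19. Stack: []
LOAD_FAST_LOAD_FAST r,i → push 19,0. Stack: [19, 0]
BINARY_OP & → 19 & 0 = 0. Stack: [0]
STORE_FAST r → r=0. Stack: []
LOAD_FAST i → push 0. Stack: [0]
LOAD_CONST → push 1. Stack: [0, 1]
BINARY_OP + → 0 + 1 = 1. Stack: [1]
STORE_FAST i → i=1. Stack: []
LOAD_FAST i → push 1. Stack: [1]
LOAD_CONST → push 2. Stack: [1, 2]
COMPARE_OP bool(<) → 1 vs 2 = True. Stack: [True]
POP_JUMP_IF_FALSE → pop True; no jump. Stack: []
LOAD_FAST r → push 0. Stack: [0]
LOAD_CONST → push 8. Stack: [0, 8]
BINARY_OP + → 0 + 8 = 8. Stack: [8]
STORE_FAST r → r=8. Stack: []
LOAD_FAST r → push 8. Stack: [8]
LOAD_CONST → push 11. Stack: [8, 11]
BINARY_OP + → 8 + 11 = 19. Stack: [19]
STORE_FAST r → r=19. Stack: []
LOAD_FAST_LOAD_FAST r,i → push 19,1. Stack: [19, 1]
BINARY_OP & → 19 & 1 = 1. Stack: [1]
STORE_FAST r → r=1. Stack: []
LOAD_FAST i → push 1. Stack: [1]
LOAD_CONST → push 1. Stack: [1, 1]
BINARY_OP + → 1 + 1 = 2. Stack: [2]
STORE_FAST i → i=2. Stack: []
LOAD_FAST i → push 2. Stack: [2]
LOAD_CONST → push 2. Stack: [2, 2]
COMPARE_OP bool(<) → 2 vs 2 = False. Stack: [False]
POP_JUMP_IF_FALSE → pop False; jump. Stack: []
LOAD_FAST r → push 1. Stack: [1]
RETURN_VALUE → return 1.

1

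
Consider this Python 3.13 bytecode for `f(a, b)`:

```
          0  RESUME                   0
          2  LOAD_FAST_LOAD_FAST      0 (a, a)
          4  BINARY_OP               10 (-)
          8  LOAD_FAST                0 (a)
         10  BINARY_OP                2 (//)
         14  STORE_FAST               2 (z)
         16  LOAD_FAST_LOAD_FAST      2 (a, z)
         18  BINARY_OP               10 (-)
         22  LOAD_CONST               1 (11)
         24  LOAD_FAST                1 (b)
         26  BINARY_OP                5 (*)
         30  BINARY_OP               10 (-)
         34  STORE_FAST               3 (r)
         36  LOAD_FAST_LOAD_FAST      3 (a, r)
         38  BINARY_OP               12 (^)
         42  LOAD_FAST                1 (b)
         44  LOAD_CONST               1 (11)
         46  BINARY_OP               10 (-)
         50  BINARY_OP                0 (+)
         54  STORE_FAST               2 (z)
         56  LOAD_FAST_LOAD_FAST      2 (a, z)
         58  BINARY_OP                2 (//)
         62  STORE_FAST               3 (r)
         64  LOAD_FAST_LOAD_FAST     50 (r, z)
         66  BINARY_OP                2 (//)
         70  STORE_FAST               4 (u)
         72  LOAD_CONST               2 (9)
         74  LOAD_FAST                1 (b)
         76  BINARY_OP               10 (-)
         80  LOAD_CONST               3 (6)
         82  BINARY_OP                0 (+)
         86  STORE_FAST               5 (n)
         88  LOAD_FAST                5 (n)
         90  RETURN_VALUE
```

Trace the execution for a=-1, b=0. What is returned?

LOAD_FAST_LOAD_FAST a,a → push -1,-1. Stack: [-1, -1]
BINARY_OP - → -1 - -1 = 0. Stack: [0]
LOAD_FAST a → push -1. Stack: [0, -1]
BINARY_OP // → 0 // -1 = 0. Stack: [0]
STORE_FAST z → z=0. Stack: []
LOAD_FAST_LOAD_FAST a,z → push -1,0. Stack: [-1, 0]
BINARY_OP - → -1 - 0 = -1. Stack: [-1]
LOAD_CONST → push 11. Stack: [-1, 11]
LOAD_FAST b → push 0. Stack: [-1, 11, 0]
BINARY_OP * → 11 * 0 = 0. Stack: [-1, 0]
BINARY_OP - → -1 - 0 = -1. Stack: [-1]
STORE_FAST r → r=-1. Stack: []
LOAD_FAST_LOAD_FAST a,r → push -1,-1. Stack: [-1, -1]
BINARY_OP ^ → -1 ^ -1 = 0. Stack: [0]
LOAD_FAST b → push 0. Stack: [0, 0]
LOAD_CONST → push 11. Stack: [0, 0, 11]
BINARY_OP - → 0 - 11 = -11. Stack: [0, -11]
BINARY_OP + → 0 + -11 = -11. Stack: [-11]
STORE_FAST z → z=-11. Stack: []
LOAD_FAST_LOAD_FAST a,z → push -1,-11. Stack: [-1, -11]
BINARY_OP // → -1 // -11 = 0. Stack: [0]
STORE_FAST r → r=0. Stack: []
LOAD_FAST_LOAD_FAST r,z → push 0,-11. Stack: [0, -11]
BINARY_OP // → 0 // -11 = 0. Stack: [0]
STORE_FAST u → u=0. Stack: []
LOAD_CONST → push 9. Stack: [9]
LOAD_FAST b → push 0. Stack: [9, 0]
BINARY_OP - → 9 - 0 = 9. Stack: [9]
LOAD_CONST → push 6. Stack: [9, 6]
BINARY_OP + → 9 + 6 = 15. Stack: [15]
STORE_FAST n → n=15. Stack: []
LOAD_FAST n → push 15. Stack: [15]
RETURN_VALUE → return 15.

15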